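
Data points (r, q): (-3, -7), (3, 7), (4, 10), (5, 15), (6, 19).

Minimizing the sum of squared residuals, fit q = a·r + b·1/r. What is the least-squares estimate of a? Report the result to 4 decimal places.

From the data, Σr·r = 95, Σr·1/r = 5, Σ1/r·1/r = 141/400.
For Mᵀq: Σr·q = 271, Σ1/r·q = 40/3.
Determinant 95·(141/400) − 5² = 679/80.
a = (271·(141/400) − 5·(40/3))/(679/80) = 34633/10185; b = (95·(40/3) − 5·271)/(679/80) = -21200/2037.

a = 3.4004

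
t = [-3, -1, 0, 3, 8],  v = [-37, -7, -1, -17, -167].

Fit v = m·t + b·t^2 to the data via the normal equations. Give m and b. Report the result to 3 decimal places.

m = 3.343, b = -3.026

Sums needed: Σt·t = 83, Σt·t^2 = 511, Σt^2·t^2 = 4259.
Right-hand side: Σt·v = -1269, Σt^2·v = -11181.
So AᵀA·[m, b]ᵀ = Aᵀv: [[83, 511]; [511, 4259]]·[m, b]ᵀ = [-1269, -11181]ᵀ.
Determinant 83·4259 − 511² = 92376.
m = ((-1269)·4259 − 511·(-11181))/92376 = 25735/7698; b = (83·(-11181) − 511·(-1269))/92376 = -23297/7698.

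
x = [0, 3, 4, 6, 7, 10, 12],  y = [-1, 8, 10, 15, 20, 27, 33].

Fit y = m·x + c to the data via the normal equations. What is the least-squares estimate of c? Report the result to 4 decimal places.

c = -0.9412

Normal-equation sums: Σx·x = 354, Σx = 42, Σ1 = 7.
Right-hand side: Σx·y = 960, Σy = 112.
Eliminating c: 7·(row 1) − 42·(row 2) gives 714·m = 7·960 − 42·112 = 2016, so m = 48/17.
Then c = (112 − 42·(48/17))/7 = -16/17.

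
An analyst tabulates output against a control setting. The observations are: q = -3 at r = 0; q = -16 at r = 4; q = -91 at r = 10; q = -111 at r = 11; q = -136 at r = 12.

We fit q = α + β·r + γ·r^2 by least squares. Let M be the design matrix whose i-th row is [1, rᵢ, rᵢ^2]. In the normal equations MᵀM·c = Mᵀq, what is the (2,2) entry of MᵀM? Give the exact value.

381

Row 2 ↔ basis r, column 2 ↔ basis r, so (MᵀM)_{2,2} = Σᵢ (r)·(r) = (0)·(0) + (4)·(4) + (10)·(10) + (11)·(11) + (12)·(12) = 381.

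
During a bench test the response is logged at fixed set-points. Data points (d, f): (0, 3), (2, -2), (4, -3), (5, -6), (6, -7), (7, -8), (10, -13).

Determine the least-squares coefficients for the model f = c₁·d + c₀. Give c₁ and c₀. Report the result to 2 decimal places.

MᵀM·[c₁, c₀]ᵀ = Mᵀf reads: 230·c₁ + 34·c₀ = -274;  34·c₁ + 7·c₀ = -36.
Determinant 230·7 − 34² = 454.
c₁ = ((-274)·7 − 34·(-36))/454 = -347/227; c₀ = (230·(-36) − 34·(-274))/454 = 518/227.

c₁ = -1.53, c₀ = 2.28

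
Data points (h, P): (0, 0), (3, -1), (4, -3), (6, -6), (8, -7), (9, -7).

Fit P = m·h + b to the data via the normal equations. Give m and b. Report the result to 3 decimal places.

MᵀM·[m, b]ᵀ = MᵀP reads: 206·m + 30·b = -170;  30·m + 6·b = -24.
Eliminating b: 6·(row 1) − 30·(row 2) gives 336·m = 6·(-170) − 30·(-24) = -300, so m = -25/28.
Then b = ((-24) − 30·(-25/28))/6 = 13/28.

m = -0.893, b = 0.464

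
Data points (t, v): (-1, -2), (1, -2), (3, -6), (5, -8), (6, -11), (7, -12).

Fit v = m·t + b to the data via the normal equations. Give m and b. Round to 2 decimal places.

m = -1.36, b = -2.08

Normal-equation sums: Σt·t = 121, Σt = 21, Σ1 = 6.
And Σt·v = -208, Σv = -41.
Normal equations: [[121, 21]; [21, 6]]·[m, b]ᵀ = [-208, -41]ᵀ.
Eliminating b: 6·(row 1) − 21·(row 2) gives 285·m = 6·(-208) − 21·(-41) = -387, so m = -129/95.
Then b = ((-41) − 21·(-129/95))/6 = -593/285.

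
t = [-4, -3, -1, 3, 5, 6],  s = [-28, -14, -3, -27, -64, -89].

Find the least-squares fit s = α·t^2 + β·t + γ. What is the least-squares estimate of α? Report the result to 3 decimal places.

α = -2.068

Entries of MᵀM: Σt^2·t^2 = 2340, Σt^2·t = 276, Σt^2 = 96, Σt·t = 96, Σt = 6, Σ1 = 6.
Right-hand side: Σt^2·s = -5624, Σt·s = -778, Σs = -225.
So MᵀM·[α, β, γ]ᵀ = Mᵀs: [[2340, 276, 96]; [276, 96, 6]; [96, 6, 6]]·[α, β, γ]ᵀ = [-5624, -778, -225]ᵀ.
Solving the 3×3 system (Gaussian elimination) gives α = -153/74, β = -6691/3330, γ = -4012/1665.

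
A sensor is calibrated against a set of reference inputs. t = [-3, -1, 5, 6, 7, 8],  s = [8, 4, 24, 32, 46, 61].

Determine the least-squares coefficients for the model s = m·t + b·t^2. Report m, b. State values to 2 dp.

Compute the Gram sums: Σt·t = 184, Σt·t^2 = 1168, Σt^2·t^2 = 8500.
Moment sums: Σt·s = 1094, Σt^2·s = 7986.
So MᵀM·[m, b]ᵀ = Mᵀs: [[184, 1168]; [1168, 8500]]·[m, b]ᵀ = [1094, 7986]ᵀ.
det = 184·8500 − 1168² = 199776.
m = (1094·8500 − 1168·7986)/199776 = -3581/24972; b = (184·7986 − 1168·1094)/199776 = 11977/12486.

m = -0.14, b = 0.96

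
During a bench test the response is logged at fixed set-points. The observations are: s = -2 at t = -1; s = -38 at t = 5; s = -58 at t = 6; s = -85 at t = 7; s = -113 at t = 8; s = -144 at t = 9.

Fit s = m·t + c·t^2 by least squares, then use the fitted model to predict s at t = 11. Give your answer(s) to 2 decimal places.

ŝ = -221.74

The normal system MᵀM·[m, c]ᵀ = Mᵀs is [[256, 1924]; [1924, 14980]]·[m, c]ᵀ = [-3331, -26101]ᵀ.
Eliminating c: 14980·(row 1) − 1924·(row 2) gives 133104·m = 14980·(-3331) − 1924·(-26101) = 319944, so m = 13331/5546.
Then c = ((-26101) − 1924·(13331/5546))/14980 = -22751/11092.
At t = 11: ŝ = (13331/5546)·(11) + (-22751/11092)·(121) = -2459589/11092.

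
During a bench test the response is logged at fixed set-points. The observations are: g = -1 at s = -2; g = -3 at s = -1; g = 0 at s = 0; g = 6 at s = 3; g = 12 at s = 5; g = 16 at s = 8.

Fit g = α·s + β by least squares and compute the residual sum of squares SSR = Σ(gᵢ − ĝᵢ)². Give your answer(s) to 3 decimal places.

The normal equations are: 103·α + 13·β = 211;  13·α + 6·β = 30.
Determinant 103·6 − 13² = 449.
α = (211·6 − 13·30)/449 = 876/449; β = (103·30 − 13·211)/449 = 347/449.
Residuals: 956/449, -818/449, -347/449, -281/449, 661/449, -171/449; SSR = 5008/449.

SSR = 11.154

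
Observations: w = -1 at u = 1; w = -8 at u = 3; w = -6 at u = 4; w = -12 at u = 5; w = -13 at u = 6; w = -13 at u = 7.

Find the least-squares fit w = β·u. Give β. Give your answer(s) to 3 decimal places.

β = -2.044

Forming XᵀX = [[136]] and Xᵀw = [-278]ᵀ gives XᵀX·[β]ᵀ = Xᵀw.
β = (-278)/136 = -2.04412.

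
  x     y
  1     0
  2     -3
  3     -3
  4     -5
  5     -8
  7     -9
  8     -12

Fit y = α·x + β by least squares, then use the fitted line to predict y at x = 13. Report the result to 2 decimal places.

ŷ = -19.54

The normal system AᵀA·[α, β]ᵀ = Aᵀy is [[168, 30]; [30, 7]]·[α, β]ᵀ = [-234, -40]ᵀ.
det = 168·7 − 30² = 276.
α = ((-234)·7 − 30·(-40))/276 = -73/46; β = (168·(-40) − 30·(-234))/276 = 25/23.
At x = 13: ŷ = (-73/46)·(13) + (25/23)·(1) = -899/46.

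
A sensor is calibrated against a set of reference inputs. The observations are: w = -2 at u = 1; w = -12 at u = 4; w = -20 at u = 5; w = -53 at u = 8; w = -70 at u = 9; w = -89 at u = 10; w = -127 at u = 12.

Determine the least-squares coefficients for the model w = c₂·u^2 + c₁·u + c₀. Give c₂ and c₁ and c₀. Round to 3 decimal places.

c₂ = -0.991, c₁ = 1.422, c₀ = -2.200

AᵀA·[c₂, c₁, c₀]ᵀ = Aᵀw reads: 42275·c₂ + 4159·c₁ + 431·c₀ = -36944;  4159·c₂ + 431·c₁ + 49·c₀ = -3618;  431·c₂ + 49·c₁ + 7·c₀ = -373.
(Σu^2·u^2 = 42275, Σu^2·u = 4159, Σu^2 = 431, Σu·u = 431, Σu = 49, Σ1 = 7, Σu^2·w = -36944, Σu·w = -3618, Σw = -373.)
Solving the 3×3 system (Gaussian elimination) gives c₂ = -280201/282642, c₁ = 401921/282642, c₀ = -103642/47107.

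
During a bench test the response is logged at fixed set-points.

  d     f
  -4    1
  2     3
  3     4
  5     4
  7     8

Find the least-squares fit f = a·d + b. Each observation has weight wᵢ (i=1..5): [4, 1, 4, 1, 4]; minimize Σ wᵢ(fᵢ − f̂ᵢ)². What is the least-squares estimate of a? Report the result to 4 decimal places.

The normal system AᵀWA·[a, b]ᵀ = AᵀWf is [[325, 31]; [31, 14]]·[a, b]ᵀ = [282, 59]ᵀ.
Δ = 325·14 − 31² = 3589.
a = (282·14 − 31·59)/3589 = 2119/3589; b = (325·59 − 31·282)/3589 = 10433/3589.

a = 0.5904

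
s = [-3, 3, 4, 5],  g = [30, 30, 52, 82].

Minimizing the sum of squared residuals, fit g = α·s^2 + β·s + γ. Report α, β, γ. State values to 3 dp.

α = 3.261, β = -0.049, γ = 0.517

Sums needed: Σs^2·s^2 = 1043, Σs^2·s = 189, Σs^2 = 59, Σs·s = 59, Σs = 9, Σ1 = 4.
Moment sums: Σs^2·g = 3422, Σs·g = 618, Σg = 194.
So MᵀM·[α, β, γ]ᵀ = Mᵀg: [[1043, 189, 59]; [189, 59, 9]; [59, 9, 4]]·[α, β, γ]ᵀ = [3422, 618, 194]ᵀ.
Row-reducing yields α = 1151/353, β = -87/1765, γ = 912/1765.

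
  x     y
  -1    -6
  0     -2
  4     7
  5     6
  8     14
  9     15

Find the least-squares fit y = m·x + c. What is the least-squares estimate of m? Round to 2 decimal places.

The normal system MᵀM·[m, c]ᵀ = Mᵀy is [[187, 25]; [25, 6]]·[m, c]ᵀ = [311, 34]ᵀ.
Eliminating c: 6·(row 1) − 25·(row 2) gives 497·m = 6·311 − 25·34 = 1016, so m = 1016/497.
Then c = (34 − 25·(1016/497))/6 = -1417/497.

m = 2.04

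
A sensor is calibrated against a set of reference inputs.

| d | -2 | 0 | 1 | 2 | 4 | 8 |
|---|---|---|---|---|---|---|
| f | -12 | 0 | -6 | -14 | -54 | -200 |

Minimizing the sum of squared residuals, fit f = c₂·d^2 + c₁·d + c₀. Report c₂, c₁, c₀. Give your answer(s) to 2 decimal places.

Entries of XᵀX: Σd^2·d^2 = 4385, Σd^2·d = 577, Σd^2 = 89, Σd·d = 89, Σd = 13, Σ1 = 6.
Right-hand side: Σd^2·f = -13774, Σd·f = -1826, Σf = -286.
So XᵀX·[c₂, c₁, c₀]ᵀ = Xᵀf: [[4385, 577, 89]; [577, 89, 13]; [89, 13, 6]]·[c₂, c₁, c₀]ᵀ = [-13774, -1826, -286]ᵀ.
Row-reducing yields c₂ = -11641/3886, c₁ = -17731/19430, c₀ = -12186/9715.

c₂ = -3.00, c₁ = -0.91, c₀ = -1.25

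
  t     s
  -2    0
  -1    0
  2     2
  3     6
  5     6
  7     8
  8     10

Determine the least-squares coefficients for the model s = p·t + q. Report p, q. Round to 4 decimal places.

Entries of MᵀM: Σt·t = 156, Σt = 22, Σ1 = 7.
Right-hand side: Σt·s = 188, Σs = 32.
Normal equations: [[156, 22]; [22, 7]]·[p, q]ᵀ = [188, 32]ᵀ.
Eliminating q: 7·(row 1) − 22·(row 2) gives 608·p = 7·188 − 22·32 = 612, so p = 153/152.
Then q = (32 − 22·(153/152))/7 = 107/76.

p = 1.0066, q = 1.4079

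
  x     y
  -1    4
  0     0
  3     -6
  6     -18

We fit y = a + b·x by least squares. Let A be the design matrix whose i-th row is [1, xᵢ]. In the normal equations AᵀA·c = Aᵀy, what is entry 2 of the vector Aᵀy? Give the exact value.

Entry 2 ↔ basis x, so (Aᵀy)_{2} = Σᵢ (x)·yᵢ = (-1)·(4) + (0)·(0) + (3)·(-6) + (6)·(-18) = -130.

-130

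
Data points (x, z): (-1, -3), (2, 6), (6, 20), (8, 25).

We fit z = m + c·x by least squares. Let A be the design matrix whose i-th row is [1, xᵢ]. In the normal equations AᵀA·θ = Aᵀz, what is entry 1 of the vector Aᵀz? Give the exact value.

48

Entry 1 ↔ basis 1, so (Aᵀz)_{1} = Σᵢ zᵢ = (1)·(-3) + (1)·(6) + (1)·(20) + (1)·(25) = 48.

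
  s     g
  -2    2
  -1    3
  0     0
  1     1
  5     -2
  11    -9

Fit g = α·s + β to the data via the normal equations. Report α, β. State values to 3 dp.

Normal-equation sums: Σs·s = 152, Σs = 14, Σ1 = 6.
Moment sums: Σs·g = -115, Σg = -5.
det = 152·6 − 14² = 716.
α = ((-115)·6 − 14·(-5))/716 = -155/179; β = (152·(-5) − 14·(-115))/716 = 425/358.

α = -0.866, β = 1.187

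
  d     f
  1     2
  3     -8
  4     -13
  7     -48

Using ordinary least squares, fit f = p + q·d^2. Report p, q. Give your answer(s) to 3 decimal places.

p = 2.577, q = -1.031

AᵀA·[p, q]ᵀ = Aᵀf reads: 4·p + 75·q = -67;  75·p + 2739·q = -2630.
(Σ1 = 4, Σd^2 = 75, Σd^2·d^2 = 2739, Σf = -67, Σd^2·f = -2630.)
Eliminating q: 2739·(row 1) − 75·(row 2) gives 5331·p = 2739·(-67) − 75·(-2630) = 13737, so p = 4579/1777.
Then q = ((-2630) − 75·(4579/1777))/2739 = -5495/5331.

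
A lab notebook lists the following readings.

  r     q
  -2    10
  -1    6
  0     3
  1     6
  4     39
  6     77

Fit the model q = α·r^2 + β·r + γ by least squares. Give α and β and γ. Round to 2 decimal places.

The normal system XᵀX·[α, β, γ]ᵀ = Xᵀq is [[1570, 272, 58]; [272, 58, 8]; [58, 8, 6]]·[α, β, γ]ᵀ = [3448, 598, 141]ᵀ.
Row-reducing yields α = 5663/2964, β = 596/741, γ = 3911/988.

α = 1.91, β = 0.80, γ = 3.96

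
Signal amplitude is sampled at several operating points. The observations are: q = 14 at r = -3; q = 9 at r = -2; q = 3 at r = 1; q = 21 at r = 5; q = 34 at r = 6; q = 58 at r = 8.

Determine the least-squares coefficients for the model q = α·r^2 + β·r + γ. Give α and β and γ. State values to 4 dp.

α = 0.9851, β = -0.9453, γ = 2.7096

MᵀM·[α, β, γ]ᵀ = Mᵀq reads: 6115·α + 819·β + 139·γ = 5626;  819·α + 139·β + 15·γ = 716;  139·α + 15·β + 6·γ = 139.
Row-reducing yields α = 211333/214540, β = -202813/214540, γ = 145332/53635.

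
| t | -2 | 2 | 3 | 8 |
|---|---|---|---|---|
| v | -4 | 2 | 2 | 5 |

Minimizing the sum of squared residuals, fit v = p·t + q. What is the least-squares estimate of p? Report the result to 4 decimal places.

p = 0.8719

Entries of XᵀX: Σt·t = 81, Σt = 11, Σ1 = 4.
For Xᵀv: Σt·v = 58, Σv = 5.
Eliminating q: 4·(row 1) − 11·(row 2) gives 203·p = 4·58 − 11·5 = 177, so p = 177/203.
Then q = (5 − 11·(177/203))/4 = -233/203.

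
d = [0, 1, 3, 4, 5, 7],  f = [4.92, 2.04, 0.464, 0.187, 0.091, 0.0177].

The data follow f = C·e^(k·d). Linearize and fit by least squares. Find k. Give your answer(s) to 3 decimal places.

With ln fᵢ as the transformed response and dᵢ as the regressor:
Over the data: Σd = 20.0000, Σ(d)² = 100.0000, Σln f = -6.5693, Σd·ln f = -48.5211.
Normal system: [[100.0000, 20.0000]; [20.0000, 6]]·[k, ln C]ᵀ = [-48.5211, -6.5693]ᵀ.
Δ = 100.0000·6 − (20.0000)² = 200.0000; k = (-48.5211·6 − 20.0000·-6.5693)/200.0000 = -0.79870, ln C = (100.0000·-6.5693 − 20.0000·-48.5211)/200.0000 = 1.56743.

k = -0.799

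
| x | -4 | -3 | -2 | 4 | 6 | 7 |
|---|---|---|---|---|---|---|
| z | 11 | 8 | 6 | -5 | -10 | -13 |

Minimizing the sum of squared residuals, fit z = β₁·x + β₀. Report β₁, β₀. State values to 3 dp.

Compute the Gram sums: Σx·x = 130, Σx = 8, Σ1 = 6.
Moment sums: Σx·z = -251, Σz = -3.
Normal equations: [[130, 8]; [8, 6]]·[β₁, β₀]ᵀ = [-251, -3]ᵀ.
Δ = 130·6 − 8² = 716.
β₁ = ((-251)·6 − 8·(-3))/716 = -741/358; β₀ = (130·(-3) − 8·(-251))/716 = 809/358.

β₁ = -2.070, β₀ = 2.260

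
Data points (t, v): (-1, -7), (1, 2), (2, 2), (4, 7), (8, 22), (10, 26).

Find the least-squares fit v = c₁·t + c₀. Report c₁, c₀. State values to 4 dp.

c₁ = 2.9889, c₀ = -3.2889

Compute the Gram sums: Σt·t = 186, Σt = 24, Σ1 = 6.
For Aᵀv: Σt·v = 477, Σv = 52.
AᵀA·[c₁, c₀]ᵀ = Aᵀv becomes [[186, 24]; [24, 6]]·[c₁, c₀]ᵀ = [477, 52]ᵀ.
det = 186·6 − 24² = 540.
c₁ = (477·6 − 24·52)/540 = 269/90; c₀ = (186·52 − 24·477)/540 = -148/45.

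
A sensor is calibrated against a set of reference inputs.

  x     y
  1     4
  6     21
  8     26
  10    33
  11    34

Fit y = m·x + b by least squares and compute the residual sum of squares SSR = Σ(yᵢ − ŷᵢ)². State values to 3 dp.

Forming AᵀA = [[322, 36]; [36, 5]] and Aᵀy = [1042, 118]ᵀ gives AᵀA·[m, b]ᵀ = Aᵀy.
det = 322·5 − 36² = 314.
m = (1042·5 − 36·118)/314 = 481/157; b = (322·118 − 36·1042)/314 = 242/157.
Residuals: -95/157, 169/157, -8/157, 129/157, -195/157; SSR = 588/157.

SSR = 3.745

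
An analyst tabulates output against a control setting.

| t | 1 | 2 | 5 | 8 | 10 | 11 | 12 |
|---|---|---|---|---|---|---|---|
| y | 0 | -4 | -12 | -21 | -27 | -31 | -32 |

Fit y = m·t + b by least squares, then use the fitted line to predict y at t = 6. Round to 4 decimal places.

ŷ = -15.1946

Sums needed: Σt·t = 459, Σt = 49, Σ1 = 7.
Right-hand side: Σt·y = -1231, Σy = -127.
So MᵀM·[m, b]ᵀ = Mᵀy: [[459, 49]; [49, 7]]·[m, b]ᵀ = [-1231, -127]ᵀ.
Determinant 459·7 − 49² = 812.
m = ((-1231)·7 − 49·(-127))/812 = -171/58; b = (459·(-127) − 49·(-1231))/812 = 1013/406.
At t = 6: ŷ = (-171/58)·(6) + (1013/406)·(1) = -6169/406.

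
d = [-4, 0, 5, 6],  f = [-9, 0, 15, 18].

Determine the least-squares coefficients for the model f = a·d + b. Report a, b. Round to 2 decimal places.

Setting ∂/∂a … = 0 gives: 77·a + 7·b = 219;  7·a + 4·b = 24.
(Σd·d = 77, Σd = 7, Σ1 = 4, Σd·f = 219, Σf = 24.)
Eliminating b: 4·(row 1) − 7·(row 2) gives 259·a = 4·219 − 7·24 = 708, so a = 708/259.
Then b = (24 − 7·(708/259))/4 = 45/37.

a = 2.73, b = 1.22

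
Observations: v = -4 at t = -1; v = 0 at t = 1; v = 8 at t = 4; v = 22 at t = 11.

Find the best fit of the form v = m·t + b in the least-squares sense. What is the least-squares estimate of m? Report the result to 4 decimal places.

The normal equations are: 139·m + 15·b = 278;  15·m + 4·b = 26.
(Σt·t = 139, Σt = 15, Σ1 = 4, Σt·v = 278, Σv = 26.)
Eliminating b: 4·(row 1) − 15·(row 2) gives 331·m = 4·278 − 15·26 = 722, so m = 722/331.
Then b = (26 − 15·(722/331))/4 = -556/331.

m = 2.1813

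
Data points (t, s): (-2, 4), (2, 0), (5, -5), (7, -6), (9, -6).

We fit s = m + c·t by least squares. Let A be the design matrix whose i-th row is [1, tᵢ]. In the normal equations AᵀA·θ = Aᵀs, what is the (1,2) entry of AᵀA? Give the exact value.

21

Row 1 ↔ basis 1, column 2 ↔ basis t, so (AᵀA)_{1,2} = Σᵢ t = (1)·(-2) + (1)·(2) + (1)·(5) + (1)·(7) + (1)·(9) = 21.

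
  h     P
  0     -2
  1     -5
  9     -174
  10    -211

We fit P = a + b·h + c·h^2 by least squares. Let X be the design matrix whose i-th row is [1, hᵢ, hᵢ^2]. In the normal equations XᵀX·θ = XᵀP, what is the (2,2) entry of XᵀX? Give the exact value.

182

Row 2 ↔ basis h, column 2 ↔ basis h, so (XᵀX)_{2,2} = Σᵢ (h)·(h) = (0)·(0) + (1)·(1) + (9)·(9) + (10)·(10) = 182.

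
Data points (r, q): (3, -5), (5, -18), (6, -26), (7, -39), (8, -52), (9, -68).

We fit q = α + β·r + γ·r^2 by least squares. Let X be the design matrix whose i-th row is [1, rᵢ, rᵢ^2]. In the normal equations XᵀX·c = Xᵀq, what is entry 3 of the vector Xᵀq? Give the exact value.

Entry 3 ↔ basis r^2, so (Xᵀq)_{3} = Σᵢ (r^2)·qᵢ = (9)·(-5) + (25)·(-18) + (36)·(-26) + (49)·(-39) + (64)·(-52) + (81)·(-68) = -12178.

-12178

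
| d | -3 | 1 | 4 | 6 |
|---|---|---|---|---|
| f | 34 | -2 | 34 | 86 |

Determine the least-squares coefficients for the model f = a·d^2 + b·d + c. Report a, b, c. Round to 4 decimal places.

Setting ∂/∂a … = 0 gives: 1634·a + 254·b + 62·c = 3944;  254·a + 62·b + 8·c = 548;  62·a + 8·b + 4·c = 152.
(Σd^2·d^2 = 1634, Σd^2·d = 254, Σd^2 = 62, Σd·d = 62, Σd = 8, Σ1 = 4, Σd^2·f = 3944, Σd·f = 548, Σf = 152.)
Row-reducing yields a = 2296/781, b = -2346/781, c = -1218/781.

a = 2.9398, b = -3.0038, c = -1.5595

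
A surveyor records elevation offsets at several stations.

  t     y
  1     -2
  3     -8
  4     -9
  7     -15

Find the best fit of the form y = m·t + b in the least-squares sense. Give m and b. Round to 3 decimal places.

Sums needed: Σt·t = 75, Σt = 15, Σ1 = 4.
And Σt·y = -167, Σy = -34.
So AᵀA·[m, b]ᵀ = Aᵀy: [[75, 15]; [15, 4]]·[m, b]ᵀ = [-167, -34]ᵀ.
det = 75·4 − 15² = 75.
m = ((-167)·4 − 15·(-34))/75 = -158/75; b = (75·(-34) − 15·(-167))/75 = -3/5.

m = -2.107, b = -0.600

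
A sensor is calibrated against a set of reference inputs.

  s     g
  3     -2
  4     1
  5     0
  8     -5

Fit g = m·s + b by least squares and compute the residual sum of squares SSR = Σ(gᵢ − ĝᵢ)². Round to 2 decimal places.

From the data, Σs·s = 114, Σs = 20, Σ1 = 4.
Moment sums: Σs·g = -42, Σg = -6.
Normal equations: [[114, 20]; [20, 4]]·[m, b]ᵀ = [-42, -6]ᵀ.
det = 114·4 − 20² = 56.
m = ((-42)·4 − 20·(-6))/56 = -6/7; b = (114·(-6) − 20·(-42))/56 = 39/14.
Residuals: -31/14, 23/14, 3/2, -13/14; SSR = 75/7.

SSR = 10.71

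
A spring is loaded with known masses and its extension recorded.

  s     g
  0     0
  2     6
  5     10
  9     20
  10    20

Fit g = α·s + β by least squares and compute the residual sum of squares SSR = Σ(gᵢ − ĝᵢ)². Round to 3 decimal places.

SSR = 4.781

Normal-equation sums: Σs·s = 210, Σs = 26, Σ1 = 5.
Moment sums: Σs·g = 442, Σg = 56.
Normal equations: [[210, 26]; [26, 5]]·[α, β]ᵀ = [442, 56]ᵀ.
det = 210·5 − 26² = 374.
α = (442·5 − 26·56)/374 = 377/187; β = (210·56 − 26·442)/374 = 134/187.
Residuals: -134/187, 234/187, -149/187, 213/187, -164/187; SSR = 894/187.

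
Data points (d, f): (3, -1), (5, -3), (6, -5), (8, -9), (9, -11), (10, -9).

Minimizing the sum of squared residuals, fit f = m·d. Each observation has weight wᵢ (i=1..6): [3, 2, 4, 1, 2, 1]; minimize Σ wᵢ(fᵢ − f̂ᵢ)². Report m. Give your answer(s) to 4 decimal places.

m = -0.9488

Setting ∂/∂m … = 0 gives: 547·m = -519.
Hence m = -519 / 547 ≈ -0.948812.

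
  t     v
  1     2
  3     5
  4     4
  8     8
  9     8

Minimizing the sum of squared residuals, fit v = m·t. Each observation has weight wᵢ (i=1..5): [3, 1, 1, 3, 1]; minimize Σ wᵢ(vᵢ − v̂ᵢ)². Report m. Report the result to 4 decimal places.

Sums needed: Σwᵢ·t·t = 301.
Moment sums: Σwᵢ·t·v = 301.
So MᵀWM·[m]ᵀ = MᵀWv: [[301]]·[m]ᵀ = [301]ᵀ.
Hence m = 301 / 301 ≈ 1.

m = 1.0000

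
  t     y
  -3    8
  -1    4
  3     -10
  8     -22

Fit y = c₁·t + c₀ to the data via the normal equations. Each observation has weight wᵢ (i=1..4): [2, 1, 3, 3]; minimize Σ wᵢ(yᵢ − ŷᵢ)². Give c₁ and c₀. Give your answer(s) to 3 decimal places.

Setting ∂/∂c₁ … = 0 gives: 238·c₁ + 26·c₀ = -670;  26·c₁ + 9·c₀ = -76.
Eliminating c₀: 9·(row 1) − 26·(row 2) gives 1466·c₁ = 9·(-670) − 26·(-76) = -4054, so c₁ = -2027/733.
Then c₀ = ((-76) − 26·(-2027/733))/9 = -334/733.

c₁ = -2.765, c₀ = -0.456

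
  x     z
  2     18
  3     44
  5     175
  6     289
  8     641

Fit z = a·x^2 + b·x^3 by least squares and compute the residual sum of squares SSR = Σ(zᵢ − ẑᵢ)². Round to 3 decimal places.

SSR = 5.394

The normal equations are: 6114·a + 43944·b = 56271;  43944·a + 325218·b = 413823.
Eliminating b: 325218·(row 1) − 43944·(row 2) gives 57307716·a = 325218·56271 − 43944·413823 = 115304166, so a = 6405787/3183762.
Then b = (413823 − 43944·(6405787/3183762))/325218 = 3185611/3183762.
Residuals: 1033280/530627, -596342/530627, -197950/530627, 234485/530627, -35293/530627; SSR = 2862094/530627.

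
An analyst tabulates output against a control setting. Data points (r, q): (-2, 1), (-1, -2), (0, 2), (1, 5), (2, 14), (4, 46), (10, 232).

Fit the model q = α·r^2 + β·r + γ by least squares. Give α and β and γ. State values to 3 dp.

The normal equations are: 10290·α + 1064·β + 126·γ = 23999;  1064·α + 126·β + 14·γ = 2537;  126·α + 14·β + 7·γ = 298.
(Σr^2·r^2 = 10290, Σr^2·r = 1064, Σr^2 = 126, Σr·r = 126, Σr = 14, Σ1 = 7, Σr^2·q = 23999, Σr·q = 2537, Σq = 298.)
Row-reducing yields α = 17867/9058, β = 31363/9058, γ = 640/4529.

α = 1.973, β = 3.462, γ = 0.141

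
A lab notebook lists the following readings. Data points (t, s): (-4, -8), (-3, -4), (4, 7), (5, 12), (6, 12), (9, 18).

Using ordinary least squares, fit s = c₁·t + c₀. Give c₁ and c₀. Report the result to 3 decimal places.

c₁ = 1.937, c₀ = 0.679

The normal system XᵀX·[c₁, c₀]ᵀ = Xᵀs is [[183, 17]; [17, 6]]·[c₁, c₀]ᵀ = [366, 37]ᵀ.
Δ = 183·6 − 17² = 809.
c₁ = (366·6 − 17·37)/809 = 1567/809; c₀ = (183·37 − 17·366)/809 = 549/809.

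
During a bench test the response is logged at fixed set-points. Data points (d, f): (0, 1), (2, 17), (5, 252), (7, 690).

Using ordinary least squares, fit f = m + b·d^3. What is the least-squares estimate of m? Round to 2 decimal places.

m = 0.95

Normal-equation sums: Σ1 = 4, Σd^3 = 476, Σd^3·d^3 = 133338.
And Σf = 960, Σd^3·f = 268306.
Normal equations: [[4, 476]; [476, 133338]]·[m, b]ᵀ = [960, 268306]ᵀ.
Eliminating b: 133338·(row 1) − 476·(row 2) gives 306776·m = 133338·960 − 476·268306 = 290824, so m = 36353/38347.
Then b = (268306 − 476·(36353/38347))/133338 = 77033/38347.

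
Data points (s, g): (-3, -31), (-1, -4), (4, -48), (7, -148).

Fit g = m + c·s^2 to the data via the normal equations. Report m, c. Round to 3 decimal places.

m = -1.873, c = -2.980

Sums needed: Σ1 = 4, Σs^2 = 75, Σs^2·s^2 = 2739.
Moment sums: Σg = -231, Σs^2·g = -8303.
Normal equations: [[4, 75]; [75, 2739]]·[m, c]ᵀ = [-231, -8303]ᵀ.
det = 4·2739 − 75² = 5331.
m = ((-231)·2739 − 75·(-8303))/5331 = -3328/1777; c = (4·(-8303) − 75·(-231))/5331 = -15887/5331.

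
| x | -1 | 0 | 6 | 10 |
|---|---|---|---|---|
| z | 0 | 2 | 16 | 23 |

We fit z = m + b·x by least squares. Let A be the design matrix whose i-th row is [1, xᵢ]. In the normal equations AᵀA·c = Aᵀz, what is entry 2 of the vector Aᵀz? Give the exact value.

326

Entry 2 ↔ basis x, so (Aᵀz)_{2} = Σᵢ (x)·zᵢ = (-1)·(0) + (0)·(2) + (6)·(16) + (10)·(23) = 326.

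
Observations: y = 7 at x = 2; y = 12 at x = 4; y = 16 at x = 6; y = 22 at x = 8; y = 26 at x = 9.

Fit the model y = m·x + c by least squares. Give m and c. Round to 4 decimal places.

Compute the Gram sums: Σx·x = 201, Σx = 29, Σ1 = 5.
For Aᵀy: Σx·y = 568, Σy = 83.
Normal equations: [[201, 29]; [29, 5]]·[m, c]ᵀ = [568, 83]ᵀ.
Eliminating c: 5·(row 1) − 29·(row 2) gives 164·m = 5·568 − 29·83 = 433, so m = 433/164.
Then c = (83 − 29·(433/164))/5 = 211/164.

m = 2.6402, c = 1.2866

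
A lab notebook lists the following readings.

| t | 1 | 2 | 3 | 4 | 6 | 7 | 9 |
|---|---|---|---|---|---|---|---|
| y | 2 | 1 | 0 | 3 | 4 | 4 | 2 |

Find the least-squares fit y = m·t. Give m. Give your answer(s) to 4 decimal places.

The normal equations are: 196·m = 86.
(Σt·t = 196, Σt·y = 86.)
m = 86/196 = 0.438776.

m = 0.4388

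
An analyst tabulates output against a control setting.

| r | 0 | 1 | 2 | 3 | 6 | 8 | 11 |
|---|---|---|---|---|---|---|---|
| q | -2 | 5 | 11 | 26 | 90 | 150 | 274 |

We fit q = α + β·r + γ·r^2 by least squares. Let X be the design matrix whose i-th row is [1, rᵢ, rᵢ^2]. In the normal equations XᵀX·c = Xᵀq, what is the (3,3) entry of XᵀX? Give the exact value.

Row 3 ↔ basis r^2, column 3 ↔ basis r^2, so (XᵀX)_{3,3} = Σᵢ (r^2)·(r^2) = (0)·(0) + (1)·(1) + (4)·(4) + (9)·(9) + (36)·(36) + (64)·(64) + (121)·(121) = 20131.

20131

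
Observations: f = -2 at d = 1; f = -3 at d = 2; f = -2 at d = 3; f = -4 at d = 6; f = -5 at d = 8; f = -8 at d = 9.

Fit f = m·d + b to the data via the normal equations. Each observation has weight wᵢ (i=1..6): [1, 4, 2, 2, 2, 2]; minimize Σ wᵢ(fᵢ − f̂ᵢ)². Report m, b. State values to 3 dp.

m = -0.596, b = -1.204

Compute the Gram sums: Σwᵢ·d·d = 397, Σwᵢ·d = 61, Σwᵢ·1 = 13.
For XᵀWf: Σwᵢ·d·f = -310, Σwᵢ·f = -52.
So XᵀWX·[m, b]ᵀ = XᵀWf: [[397, 61]; [61, 13]]·[m, b]ᵀ = [-310, -52]ᵀ.
Eliminating b: 13·(row 1) − 61·(row 2) gives 1440·m = 13·(-310) − 61·(-52) = -858, so m = -143/240.
Then b = ((-52) − 61·(-143/240))/13 = -289/240.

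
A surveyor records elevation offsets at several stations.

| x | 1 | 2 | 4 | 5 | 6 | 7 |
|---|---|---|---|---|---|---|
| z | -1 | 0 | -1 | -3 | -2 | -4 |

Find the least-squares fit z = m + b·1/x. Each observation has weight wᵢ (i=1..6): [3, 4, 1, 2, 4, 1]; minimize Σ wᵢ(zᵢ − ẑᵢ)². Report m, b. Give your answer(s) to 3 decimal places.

m = -2.367, b = 2.090

AᵀWA·[m, b]ᵀ = AᵀWz reads: 15·m + (2713/420)·b = -22;  (2713/420)·m + (753937/176400)·b = -2669/420.
det = 15·(753937/176400) − (2713/420)² = 282049/12600.
m = ((-22)·(753937/176400) − (2713/420)·(-2669/420))/(282049/12600) = -9345617/3948686; b = (15·(-2669/420) − (2713/420)·(-22))/(282049/12600) = 589530/282049.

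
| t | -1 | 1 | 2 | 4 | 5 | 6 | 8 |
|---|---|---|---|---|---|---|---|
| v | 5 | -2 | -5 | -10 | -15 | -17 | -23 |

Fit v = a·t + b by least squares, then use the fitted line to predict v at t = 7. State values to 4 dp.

v̂ = -20.1881

Forming AᵀA = [[147, 25]; [25, 7]] and Aᵀv = [-418, -67]ᵀ gives AᵀA·[a, b]ᵀ = Aᵀv.
Eliminating b: 7·(row 1) − 25·(row 2) gives 404·a = 7·(-418) − 25·(-67) = -1251, so a = -1251/404.
Then b = ((-67) − 25·(-1251/404))/7 = 601/404.
At t = 7: v̂ = (-1251/404)·(7) + (601/404)·(1) = -2039/101.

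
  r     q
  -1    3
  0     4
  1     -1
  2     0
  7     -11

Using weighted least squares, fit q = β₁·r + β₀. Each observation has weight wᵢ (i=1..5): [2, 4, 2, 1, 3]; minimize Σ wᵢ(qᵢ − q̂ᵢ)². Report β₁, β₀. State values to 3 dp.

Normal-equation sums: Σwᵢ·r·r = 155, Σwᵢ·r = 23, Σwᵢ·1 = 12.
For MᵀWq: Σwᵢ·r·q = -239, Σwᵢ·q = -13.
Eliminating β₀: 12·(row 1) − 23·(row 2) gives 1331·β₁ = 12·(-239) − 23·(-13) = -2569, so β₁ = -2569/1331.
Then β₀ = ((-13) − 23·(-2569/1331))/12 = 3482/1331.

β₁ = -1.930, β₀ = 2.616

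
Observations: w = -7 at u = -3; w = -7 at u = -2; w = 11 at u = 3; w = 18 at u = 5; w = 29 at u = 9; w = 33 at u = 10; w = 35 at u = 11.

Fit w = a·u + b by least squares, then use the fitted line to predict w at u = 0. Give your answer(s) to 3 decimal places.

ŵ = 1.230

Normal-equation sums: Σu·u = 349, Σu = 33, Σ1 = 7.
Right-hand side: Σu·w = 1134, Σw = 112.
Eliminating b: 7·(row 1) − 33·(row 2) gives 1354·a = 7·1134 − 33·112 = 4242, so a = 2121/677.
Then b = (112 − 33·(2121/677))/7 = 833/677.
At u = 0: ŵ = (2121/677)·(0) + (833/677)·(1) = 833/677.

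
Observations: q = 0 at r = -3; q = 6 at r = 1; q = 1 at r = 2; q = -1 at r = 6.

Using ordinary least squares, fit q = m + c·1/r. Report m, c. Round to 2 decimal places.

Normal-equation sums: Σ1 = 4, Σ1/r = 4/3, Σ1/r·1/r = 25/18.
For Mᵀq: Σq = 6, Σ1/r·q = 19/3.
So MᵀM·[m, c]ᵀ = Mᵀq: [[4, 4/3]; [4/3, 25/18]]·[m, c]ᵀ = [6, 19/3]ᵀ.
Eliminating c: (25/18)·(row 1) − (4/3)·(row 2) gives (34/9)·m = (25/18)·6 − (4/3)·(19/3) = -1/9, so m = -1/34.
Then c = ((19/3) − (4/3)·(-1/34))/(25/18) = 78/17.

m = -0.03, c = 4.59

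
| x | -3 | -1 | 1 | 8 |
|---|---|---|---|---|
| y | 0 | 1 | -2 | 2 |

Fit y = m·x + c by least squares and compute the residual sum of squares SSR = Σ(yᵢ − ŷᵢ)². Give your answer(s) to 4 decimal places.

Sums needed: Σx·x = 75, Σx = 5, Σ1 = 4.
Moment sums: Σx·y = 13, Σy = 1.
Determinant 75·4 − 5² = 275.
m = (13·4 − 5·1)/275 = 47/275; c = (75·1 − 5·13)/275 = 2/55.
Residuals: 131/275, 312/275, -607/275, 164/275; SSR = 1854/275.

SSR = 6.7418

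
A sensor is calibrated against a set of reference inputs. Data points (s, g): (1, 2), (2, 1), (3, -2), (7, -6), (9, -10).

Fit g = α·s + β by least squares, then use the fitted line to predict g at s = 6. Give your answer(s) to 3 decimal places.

ĝ = -5.305

Normal-equation sums: Σs·s = 144, Σs = 22, Σ1 = 5.
Right-hand side: Σs·g = -134, Σg = -15.
So AᵀA·[α, β]ᵀ = Aᵀg: [[144, 22]; [22, 5]]·[α, β]ᵀ = [-134, -15]ᵀ.
det = 144·5 − 22² = 236.
α = ((-134)·5 − 22·(-15))/236 = -85/59; β = (144·(-15) − 22·(-134))/236 = 197/59.
At s = 6: ĝ = (-85/59)·(6) + (197/59)·(1) = -313/59.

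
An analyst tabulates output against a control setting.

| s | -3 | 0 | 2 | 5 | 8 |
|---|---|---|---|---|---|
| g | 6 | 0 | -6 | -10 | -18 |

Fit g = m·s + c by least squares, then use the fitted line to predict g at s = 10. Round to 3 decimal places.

ĝ = -21.880

The normal system MᵀM·[m, c]ᵀ = Mᵀg is [[102, 12]; [12, 5]]·[m, c]ᵀ = [-224, -28]ᵀ.
det = 102·5 − 12² = 366.
m = ((-224)·5 − 12·(-28))/366 = -392/183; c = (102·(-28) − 12·(-224))/366 = -28/61.
At s = 10: ĝ = (-392/183)·(10) + (-28/61)·(1) = -4004/183.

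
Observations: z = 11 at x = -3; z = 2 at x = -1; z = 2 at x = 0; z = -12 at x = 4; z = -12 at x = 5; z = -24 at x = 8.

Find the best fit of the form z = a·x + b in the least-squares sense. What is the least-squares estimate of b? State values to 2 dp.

Setting ∂/∂a … = 0 gives: 115·a + 13·b = -335;  13·a + 6·b = -33.
det = 115·6 − 13² = 521.
a = ((-335)·6 − 13·(-33))/521 = -1581/521; b = (115·(-33) − 13·(-335))/521 = 560/521.

b = 1.07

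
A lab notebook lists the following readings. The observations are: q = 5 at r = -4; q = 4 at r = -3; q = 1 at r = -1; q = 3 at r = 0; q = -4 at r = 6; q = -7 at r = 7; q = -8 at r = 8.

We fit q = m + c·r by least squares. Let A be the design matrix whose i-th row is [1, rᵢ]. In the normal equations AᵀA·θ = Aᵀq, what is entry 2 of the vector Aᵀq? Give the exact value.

Entry 2 ↔ basis r, so (Aᵀq)_{2} = Σᵢ (r)·qᵢ = (-4)·(5) + (-3)·(4) + (-1)·(1) + (0)·(3) + (6)·(-4) + (7)·(-7) + (8)·(-8) = -170.

-170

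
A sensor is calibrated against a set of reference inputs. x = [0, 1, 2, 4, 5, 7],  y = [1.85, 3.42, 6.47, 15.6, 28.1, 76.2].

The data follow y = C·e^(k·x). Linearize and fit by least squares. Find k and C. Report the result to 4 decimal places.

k = 0.5232, C = 2.0095

With ln yᵢ as the transformed response and xᵢ as the regressor:
XᵀX = [[95.0000, 19.0000]; [19.0000, 6]], rhs = [62.9655, 14.1284]ᵀ  (here Σx = 19.0000, Σ(x)² = 95.0000, Σln y = 14.1284, Σx·ln y = 62.9655).
Solving (det = 209.0000): k = 0.52322, ln C = 0.69787, so C = exp(0.69787) = 2.00947.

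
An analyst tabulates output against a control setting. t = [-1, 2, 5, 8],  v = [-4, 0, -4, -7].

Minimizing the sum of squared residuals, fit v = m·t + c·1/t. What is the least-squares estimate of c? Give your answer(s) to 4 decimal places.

Setting ∂/∂m … = 0 gives: 94·m + 4·c = -72;  4·m + (2089/1600)·c = 93/40.
Eliminating c: (2089/1600)·(row 1) − 4·(row 2) gives (85383/800)·m = (2089/1600)·(-72) − 4·(93/40) = -20661/200, so m = -27548/28461.
Then c = ((93/40) − 4·(-27548/28461))/(2089/1600) = 135080/28461.

c = 4.7461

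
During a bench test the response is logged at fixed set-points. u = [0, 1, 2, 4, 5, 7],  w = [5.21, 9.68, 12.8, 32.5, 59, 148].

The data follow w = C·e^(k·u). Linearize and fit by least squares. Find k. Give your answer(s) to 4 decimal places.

k = 0.4712

With ln wᵢ as the transformed response and uᵢ as the regressor:
Σu = 19.0000, Σ(u)² = 95.0000, Σln w = 19.0261, Σu·ln w = 76.6621.
Equations: 95.0000·k + 19.0000·ln C = 76.6621;  19.0000·k + 6·ln C = 19.0261.
Δ = 95.0000·6 − (19.0000)² = 209.0000; k = (76.6621·6 − 19.0000·19.0261)/209.0000 = 0.47118, ln C = (95.0000·19.0261 − 19.0000·76.6621)/209.0000 = 1.67894.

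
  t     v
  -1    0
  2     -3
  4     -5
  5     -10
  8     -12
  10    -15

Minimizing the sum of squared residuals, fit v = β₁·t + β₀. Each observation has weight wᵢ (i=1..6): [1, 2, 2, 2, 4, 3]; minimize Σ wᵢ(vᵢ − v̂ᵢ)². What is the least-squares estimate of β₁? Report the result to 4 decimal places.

With design matrix X, XᵀWX = [[647, 83]; [83, 14]] and XᵀWv = [-986, -129]ᵀ.
Eliminating β₀: 14·(row 1) − 83·(row 2) gives 2169·β₁ = 14·(-986) − 83·(-129) = -3097, so β₁ = -3097/2169.
Then β₀ = ((-129) − 83·(-3097/2169))/14 = -1625/2169.

β₁ = -1.4278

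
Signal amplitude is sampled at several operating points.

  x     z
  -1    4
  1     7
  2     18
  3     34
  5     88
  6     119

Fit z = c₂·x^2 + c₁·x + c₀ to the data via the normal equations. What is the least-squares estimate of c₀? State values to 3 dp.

With design matrix M, MᵀM = [[2020, 376, 76]; [376, 76, 16]; [76, 16, 6]] and Mᵀz = [6873, 1295, 270]ᵀ.
Row-reducing yields c₂ = 463/156, c₁ = 109/60, c₀ = 333/130.

c₀ = 2.562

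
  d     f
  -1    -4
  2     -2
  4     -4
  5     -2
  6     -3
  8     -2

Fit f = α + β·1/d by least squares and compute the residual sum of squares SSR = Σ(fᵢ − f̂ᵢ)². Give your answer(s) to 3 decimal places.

SSR = 3.134

The normal equations are: 6·α + (29/120)·β = -17;  (29/120)·α + (20101/14400)·β = 17/20.
(Σ1 = 6, Σ1/d = 29/120, Σ1/d·1/d = 20101/14400, Σf = -17, Σ1/d·f = 17/20.)
Δ = 6·(20101/14400) − (29/120)² = 23953/2880.
α = ((-17)·(20101/14400) − (29/120)·(17/20))/(23953/2880) = -4055/1409; β = (6·(17/20) − (29/120)·(-17))/(23953/2880) = 1560/1409.
Residuals: -21/1409, 457/1409, -1971/1409, 925/1409, -432/1409, 1042/1409; SSR = 4416/1409.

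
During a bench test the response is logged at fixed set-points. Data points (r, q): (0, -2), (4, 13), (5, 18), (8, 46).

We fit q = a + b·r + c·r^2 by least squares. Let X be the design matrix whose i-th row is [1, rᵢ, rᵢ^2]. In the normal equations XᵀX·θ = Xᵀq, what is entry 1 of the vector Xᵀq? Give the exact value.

75

Entry 1 ↔ basis 1, so (Xᵀq)_{1} = Σᵢ qᵢ = (1)·(-2) + (1)·(13) + (1)·(18) + (1)·(46) = 75.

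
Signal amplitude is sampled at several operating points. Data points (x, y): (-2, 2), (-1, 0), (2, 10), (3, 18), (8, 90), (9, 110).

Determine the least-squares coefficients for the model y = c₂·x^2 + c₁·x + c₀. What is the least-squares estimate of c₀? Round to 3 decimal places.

Normal-equation sums: Σx^2·x^2 = 10771, Σx^2·x = 1267, Σx^2 = 163, Σx·x = 163, Σx = 19, Σ1 = 6.
Right-hand side: Σx^2·y = 14880, Σx·y = 1780, Σy = 230.
So MᵀM·[c₂, c₁, c₀]ᵀ = Mᵀy: [[10771, 1267, 163]; [1267, 163, 19]; [163, 19, 6]]·[c₂, c₁, c₀]ᵀ = [14880, 1780, 230]ᵀ.
Inverting the 3×3 Gram matrix, [c₂, c₁, c₀]ᵀ = [146995/132756, 284405/132756, 1250/851]ᵀ.

c₀ = 1.469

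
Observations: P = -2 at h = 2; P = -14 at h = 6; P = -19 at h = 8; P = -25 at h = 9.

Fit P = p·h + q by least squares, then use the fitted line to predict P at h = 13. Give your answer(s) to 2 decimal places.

P̂ = -36.13

Setting ∂/∂p … = 0 gives: 185·p + 25·q = -465;  25·p + 4·q = -60.
Determinant 185·4 − 25² = 115.
p = ((-465)·4 − 25·(-60))/115 = -72/23; q = (185·(-60) − 25·(-465))/115 = 105/23.
At h = 13: P̂ = (-72/23)·(13) + (105/23)·(1) = -831/23.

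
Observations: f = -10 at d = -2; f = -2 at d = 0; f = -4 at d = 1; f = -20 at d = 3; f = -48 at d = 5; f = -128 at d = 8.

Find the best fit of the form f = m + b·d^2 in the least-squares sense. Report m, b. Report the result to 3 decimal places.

Sums needed: Σ1 = 6, Σd^2 = 103, Σd^2·d^2 = 4819.
For Xᵀf: Σf = -212, Σd^2·f = -9616.
So XᵀX·[m, b]ᵀ = Xᵀf: [[6, 103]; [103, 4819]]·[m, b]ᵀ = [-212, -9616]ᵀ.
Δ = 6·4819 − 103² = 18305.
m = ((-212)·4819 − 103·(-9616))/18305 = -6236/3661; b = (6·(-9616) − 103·(-212))/18305 = -7172/3661.

m = -1.703, b = -1.959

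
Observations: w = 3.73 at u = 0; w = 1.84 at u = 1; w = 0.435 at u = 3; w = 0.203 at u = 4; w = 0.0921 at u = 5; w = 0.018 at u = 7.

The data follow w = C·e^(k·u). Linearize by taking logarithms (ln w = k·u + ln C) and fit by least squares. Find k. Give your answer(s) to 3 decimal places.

k = -0.759

Taking logs, ln w = k·u + ln C, so regress ln w on u.
Σu = 20.0000, Σ(u)² = 100.0000, Σln w = -6.9030, Σu·ln w = -48.3117.
Normal system: [[100.0000, 20.0000]; [20.0000, 6]]·[k, ln C]ᵀ = [-48.3117, -6.9030]ᵀ.
Solving (det = 200.0000): k = -0.75905, ln C = 1.37965.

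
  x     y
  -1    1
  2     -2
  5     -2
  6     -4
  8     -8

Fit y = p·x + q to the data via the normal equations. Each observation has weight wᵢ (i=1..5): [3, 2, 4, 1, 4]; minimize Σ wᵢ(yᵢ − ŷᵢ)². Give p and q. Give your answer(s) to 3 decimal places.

p = -0.916, q = 0.645

Forming MᵀWM = [[403, 59]; [59, 14]] and MᵀWy = [-331, -45]ᵀ gives MᵀWM·[p, q]ᵀ = MᵀWy.
Δ = 403·14 − 59² = 2161.
p = ((-331)·14 − 59·(-45))/2161 = -1979/2161; q = (403·(-45) − 59·(-331))/2161 = 1394/2161.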